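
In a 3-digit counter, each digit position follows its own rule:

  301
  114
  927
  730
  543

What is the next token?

356

First digit goes 3, 1, 9, 7, 5 → 3 (−2 each step, mod 10).
Second digit: +1 each step, mod 10; 0, 1, 2, 3, 4 → 5.
Third digit: 1, 4, 7, 0, 3 → 6 (+3 each step, mod 10).
Putting it together: 356.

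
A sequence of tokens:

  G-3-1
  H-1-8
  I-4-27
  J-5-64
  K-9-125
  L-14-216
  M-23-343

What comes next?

N-37-512

Letter: letters move forward 1 place in the alphabet; G, H, I, J, K, L, M → N.
Second component — each term is the sum of the two before it: 3, 1, 4, 5, 9, 14, 23 → 37.
Third component: perfect cubes: 1³, 2³, 3³, …; 1, 8, 27, 64, 125, 216, 343 → 512.
So the next token is N-37-512.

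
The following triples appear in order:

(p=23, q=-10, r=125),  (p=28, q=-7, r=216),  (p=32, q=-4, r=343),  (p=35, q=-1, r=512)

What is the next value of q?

2

For the p, differences are 5, 4, 3, … (decreasing by 1 each time): 23, 28, 32, 35 → 37.
For the q, +3 each step: -10, -7, -4, -1 → 2.
R — perfect cubes: 5³, 6³, 7³, …: 125, 216, 343, 512 → 729.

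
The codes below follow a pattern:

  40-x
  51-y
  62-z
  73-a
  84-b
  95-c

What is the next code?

106-d

First component: 40, 51, 62, 73, 84, 95 → 106 (+11 each step).
Letter: x, y, z, a, b, c → d (letters move forward 1 place in the alphabet, wrapping Z→A).
So the next code is 106-d.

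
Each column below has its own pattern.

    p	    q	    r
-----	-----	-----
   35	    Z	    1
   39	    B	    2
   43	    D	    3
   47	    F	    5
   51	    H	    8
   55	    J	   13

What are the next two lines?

59  L  21; 63  N  34

Column p: 35, 39, 43, 47, 51, 55 → 59 → 63 (+4 each step).
For the column q, letters move forward 2 places in the alphabet, wrapping Z→A: Z, B, D, F, H, J → L → N.
Column r — each term is the sum of the two before it: 1, 2, 3, 5, 8, 13 → 21 → 34.
So the next two lines are 59  L  21 and 63  N  34.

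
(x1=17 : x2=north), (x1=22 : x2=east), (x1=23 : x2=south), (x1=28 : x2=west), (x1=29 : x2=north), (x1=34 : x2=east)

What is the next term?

X1: alternating steps +5, +1, +5, +1, …, so 17, 22, 23, 28, 29, 34 → 35.
For the x2, repeats north → east → south → west: north, east, south, west, north, east → south.
Combining the parts gives (x1=35 : x2=south).

(x1=35 : x2=south)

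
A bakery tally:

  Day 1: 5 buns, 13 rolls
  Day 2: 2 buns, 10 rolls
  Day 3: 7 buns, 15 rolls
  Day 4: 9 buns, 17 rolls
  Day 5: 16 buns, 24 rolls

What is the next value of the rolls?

33

Buns: 5, 2, 7, 9, 16 → 25 (each term is the sum of the two before it).
Rolls: always 8 more than the buns; 13, 10, 15, 17, 24 → 33.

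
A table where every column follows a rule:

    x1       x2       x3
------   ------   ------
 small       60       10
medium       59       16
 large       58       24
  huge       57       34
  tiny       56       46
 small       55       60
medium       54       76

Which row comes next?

large  53  94

Column x1: repeats small → medium → large → huge → tiny; small, medium, large, huge, tiny, small, medium → large.
Column x2: 60, 59, 58, 57, 56, 55, 54 → 53 (−1 each step).
Column x3: 10, 16, 24, 34, 46, 60, 76 → 94 (differences are 6, 8, 10, … (increasing by 2 each time)).
Combining the parts gives large  53  94.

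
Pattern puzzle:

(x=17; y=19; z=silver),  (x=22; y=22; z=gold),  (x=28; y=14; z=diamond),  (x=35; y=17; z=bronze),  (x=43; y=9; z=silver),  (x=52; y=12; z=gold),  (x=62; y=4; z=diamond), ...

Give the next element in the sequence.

(x=73; y=7; z=bronze)

X: differences are 5, 6, 7, … (increasing by 1 each time); 17, 22, 28, 35, 43, 52, 62 → 73.
Y — alternating steps +3, −8, +3, −8, …: 19, 22, 14, 17, 9, 12, 4 → 7.
For the z, repeats silver → gold → diamond → bronze: silver, gold, diamond, bronze, silver, gold, diamond → bronze.
So the next element is (x=73; y=7; z=bronze).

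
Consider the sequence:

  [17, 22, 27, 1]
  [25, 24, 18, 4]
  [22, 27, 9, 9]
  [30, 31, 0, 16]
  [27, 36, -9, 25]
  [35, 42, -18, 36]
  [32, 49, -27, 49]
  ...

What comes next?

First value: 17, 25, 22, 30, 27, 35, 32 → 40 (alternating steps +8, −3, +8, −3, …).
Second value: 22, 24, 27, 31, 36, 42, 49 → 57 (differences are 2, 3, 4, … (increasing by 1 each time)).
For the third value, −9 each step: 27, 18, 9, 0, -9, -18, -27 → -36.
For the fourth value, perfect squares: 1², 2², 3², …: 1, 4, 9, 16, 25, 36, 49 → 64.
So the next tuple is [40, 57, -36, 64].

[40, 57, -36, 64]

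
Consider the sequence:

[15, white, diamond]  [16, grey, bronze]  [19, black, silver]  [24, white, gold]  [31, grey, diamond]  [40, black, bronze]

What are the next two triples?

First entry: 15, 16, 19, 24, 31, 40 → 51 → 64 (differences are 1, 3, 5, … (increasing by 2 each time)).
Shade — repeats white → grey → black: white, grey, black, white, grey, black → white → grey.
Rank: repeats diamond → bronze → silver → gold, so diamond, bronze, silver, gold, diamond, bronze → silver → gold.
So the next two triples are [51, white, silver] and [64, grey, gold].

[51, white, silver], [64, grey, gold]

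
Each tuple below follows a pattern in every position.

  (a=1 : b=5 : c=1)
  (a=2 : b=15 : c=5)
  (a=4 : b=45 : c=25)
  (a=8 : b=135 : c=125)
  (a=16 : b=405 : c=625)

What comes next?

A: ×2 each step, so 1, 2, 4, 8, 16 → 32.
B — ×3 each step: 5, 15, 45, 135, 405 → 1215.
C: ×5 each step; 1, 5, 25, 125, 625 → 3125.
Putting it together: (a=32 : b=1215 : c=3125).

(a=32 : b=1215 : c=3125)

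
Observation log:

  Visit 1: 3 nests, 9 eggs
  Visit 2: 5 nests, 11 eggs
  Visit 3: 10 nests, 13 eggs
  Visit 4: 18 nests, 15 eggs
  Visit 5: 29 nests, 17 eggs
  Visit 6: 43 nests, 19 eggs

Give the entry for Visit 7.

60 nests, 21 eggs

Nests: differences are 2, 5, 8, … (increasing by 3 each time), so 3, 5, 10, 18, 29, 43 → 60.
Eggs — +2 each step: 9, 11, 13, 15, 17, 19 → 21.
Combining the parts gives 60 nests, 21 eggs.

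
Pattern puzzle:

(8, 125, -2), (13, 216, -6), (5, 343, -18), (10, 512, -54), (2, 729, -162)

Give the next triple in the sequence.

For the first part, alternating steps +5, −8, +5, −8, …: 8, 13, 5, 10, 2 → 7.
Second part: 125, 216, 343, 512, 729 → 1000 (perfect cubes: 5³, 6³, 7³, …).
Third part: ×3 each step; -2, -6, -18, -54, -162 → -486.
Combining the parts gives (7, 1000, -486).

(7, 1000, -486)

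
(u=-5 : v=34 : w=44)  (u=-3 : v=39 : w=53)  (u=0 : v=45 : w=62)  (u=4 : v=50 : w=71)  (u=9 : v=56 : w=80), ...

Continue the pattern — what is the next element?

For the u, differences are 2, 3, 4, … (increasing by 1 each time): -5, -3, 0, 4, 9 → 15.
V goes 34, 39, 45, 50, 56 → 61 (alternating steps +5, +6, +5, +6, …).
W: +9 each step, so 44, 53, 62, 71, 80 → 89.
Combining the parts gives (u=15 : v=61 : w=89).

(u=15 : v=61 : w=89)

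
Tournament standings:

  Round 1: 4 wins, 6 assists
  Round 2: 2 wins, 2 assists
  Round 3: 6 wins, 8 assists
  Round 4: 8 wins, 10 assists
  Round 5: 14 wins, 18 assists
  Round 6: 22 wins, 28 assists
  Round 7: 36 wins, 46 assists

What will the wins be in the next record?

58

Wins: 4, 2, 6, 8, 14, 22, 36 → 58 (each term is the sum of the two before it).
Assists: each term is the sum of the two before it; 6, 2, 8, 10, 18, 28, 46 → 74.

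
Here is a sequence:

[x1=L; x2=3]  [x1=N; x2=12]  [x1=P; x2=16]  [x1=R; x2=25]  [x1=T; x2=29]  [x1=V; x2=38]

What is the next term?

[x1=X; x2=42]

For the x1, letters move forward 2 places in the alphabet: L, N, P, R, T, V → X.
For the x2, alternating steps +9, +4, +9, +4, …: 3, 12, 16, 25, 29, 38 → 42.
Putting it together: [x1=X; x2=42].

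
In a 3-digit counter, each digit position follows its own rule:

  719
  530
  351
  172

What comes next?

993

First digit — −2 each step, mod 10: 7, 5, 3, 1 → 9.
Second digit — +2 each step, mod 10: 1, 3, 5, 7 → 9.
Third digit: +1 each step, mod 10, so 9, 0, 1, 2 → 3.
Combining the parts gives 993.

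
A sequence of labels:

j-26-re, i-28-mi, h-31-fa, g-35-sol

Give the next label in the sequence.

f-40-la

Letter: letters move back 1 place in the alphabet; j, i, h, g → f.
For the second component, differences are 2, 3, 4, … (increasing by 1 each time): 26, 28, 31, 35 → 40.
Note goes re, mi, fa, sol → la (runs through the solfège scale do→ti).
Combining the parts gives f-40-la.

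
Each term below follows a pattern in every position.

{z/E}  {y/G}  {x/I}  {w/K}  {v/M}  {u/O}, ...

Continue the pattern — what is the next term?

First letter: letters move back 1 place in the alphabet, so z, y, x, w, v, u → t.
Second letter: E, G, I, K, M, O → Q (letters move forward 2 places in the alphabet).
So the next term is {t/Q}.

{t/Q}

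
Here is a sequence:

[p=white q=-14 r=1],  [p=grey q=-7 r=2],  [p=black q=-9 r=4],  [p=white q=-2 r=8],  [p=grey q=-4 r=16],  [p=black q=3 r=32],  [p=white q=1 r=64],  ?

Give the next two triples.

P: repeats white → grey → black; white, grey, black, white, grey, black, white → grey → black.
Q: alternating steps +7, −2, +7, −2, …, so -14, -7, -9, -2, -4, 3, 1 → 8 → 6.
R — ×2 each step: 1, 2, 4, 8, 16, 32, 64 → 128 → 256.
So the next two triples are [p=grey q=8 r=128] and [p=black q=6 r=256].

[p=grey q=8 r=128], [p=black q=6 r=256]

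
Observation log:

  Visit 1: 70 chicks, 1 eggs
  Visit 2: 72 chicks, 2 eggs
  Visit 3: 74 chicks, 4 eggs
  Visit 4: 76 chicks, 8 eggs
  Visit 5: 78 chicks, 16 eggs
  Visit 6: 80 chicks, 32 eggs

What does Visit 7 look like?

Chicks goes 70, 72, 74, 76, 78, 80 → 82 (+2 each step).
Eggs goes 1, 2, 4, 8, 16, 32 → 64 (×2 each step).
Combining the parts gives 82 chicks, 64 eggs.

82 chicks, 64 eggs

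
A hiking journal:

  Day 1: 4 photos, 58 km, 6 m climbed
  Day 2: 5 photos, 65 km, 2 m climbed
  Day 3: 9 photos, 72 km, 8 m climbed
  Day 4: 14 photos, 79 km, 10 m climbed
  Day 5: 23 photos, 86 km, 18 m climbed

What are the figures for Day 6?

37 photos, 93 km, 28 m climbed

Photos goes 4, 5, 9, 14, 23 → 37 (each term is the sum of the two before it).
Km — +7 each step: 58, 65, 72, 79, 86 → 93.
M climbed goes 6, 2, 8, 10, 18 → 28 (each term is the sum of the two before it).
Combining the parts gives 37 photos, 93 km, 28 m climbed.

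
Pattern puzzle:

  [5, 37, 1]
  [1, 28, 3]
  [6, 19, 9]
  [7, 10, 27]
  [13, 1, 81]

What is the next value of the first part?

20

First part: each term is the sum of the two before it; 5, 1, 6, 7, 13 → 20.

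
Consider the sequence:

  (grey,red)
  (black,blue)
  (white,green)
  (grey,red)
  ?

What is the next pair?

Shade: repeats grey → black → white; grey, black, white, grey → black.
Colour: repeats red → blue → green, so red, blue, green, red → blue.
Combining the parts gives (black,blue).

(black,blue)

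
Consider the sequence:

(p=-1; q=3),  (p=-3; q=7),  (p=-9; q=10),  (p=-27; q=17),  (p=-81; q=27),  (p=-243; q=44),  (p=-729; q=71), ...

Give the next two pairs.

(p=-2187; q=115), (p=-6561; q=186)

P — ×3 each step: -1, -3, -9, -27, -81, -243, -729 → -2187 → -6561.
Q: 3, 7, 10, 17, 27, 44, 71 → 115 → 186 (each term is the sum of the two before it).
Putting the parts together: (p=-2187; q=115) and then (p=-6561; q=186).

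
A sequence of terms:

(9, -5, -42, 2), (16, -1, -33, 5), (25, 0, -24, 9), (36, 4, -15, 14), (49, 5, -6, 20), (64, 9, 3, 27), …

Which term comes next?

First component: perfect squares: 3², 4², 5², …; 9, 16, 25, 36, 49, 64 → 81.
Second component: alternating steps +4, +1, +4, +1, …, so -5, -1, 0, 4, 5, 9 → 10.
Third component goes -42, -33, -24, -15, -6, 3 → 12 (+9 each step).
Fourth component goes 2, 5, 9, 14, 20, 27 → 35 (differences are 3, 4, 5, … (increasing by 1 each time)).
So the next term is (81, 10, 12, 35).

(81, 10, 12, 35)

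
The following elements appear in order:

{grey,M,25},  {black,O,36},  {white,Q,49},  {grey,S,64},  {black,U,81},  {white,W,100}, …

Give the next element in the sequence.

Shade goes grey, black, white, grey, black, white → grey (repeats grey → black → white).
For the letter, letters move forward 2 places in the alphabet: M, O, Q, S, U, W → Y.
Third component: perfect squares: 5², 6², 7², …, so 25, 36, 49, 64, 81, 100 → 121.
So the next element is {grey,Y,121}.

{grey,Y,121}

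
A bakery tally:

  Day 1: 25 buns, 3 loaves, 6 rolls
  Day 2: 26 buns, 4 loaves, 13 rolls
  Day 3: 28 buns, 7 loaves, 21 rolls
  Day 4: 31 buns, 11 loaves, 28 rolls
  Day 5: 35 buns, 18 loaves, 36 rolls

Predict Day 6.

Buns: 25, 26, 28, 31, 35 → 40 (differences are 1, 2, 3, … (increasing by 1 each time)).
Loaves: 3, 4, 7, 11, 18 → 29 (each term is the sum of the two before it).
Rolls: alternating steps +7, +8, +7, +8, …; 6, 13, 21, 28, 36 → 43.
Putting it together: 40 buns, 29 loaves, 43 rolls.

40 buns, 29 loaves, 43 rolls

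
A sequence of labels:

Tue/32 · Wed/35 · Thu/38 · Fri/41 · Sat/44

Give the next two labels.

Day: runs through the weekdays Mon→Sun; Tue, Wed, Thu, Fri, Sat → Sun → Mon.
Second component — +3 each step: 32, 35, 38, 41, 44 → 47 → 50.
So the next two labels are Sun/47 and Mon/50.

Sun/47, Mon/50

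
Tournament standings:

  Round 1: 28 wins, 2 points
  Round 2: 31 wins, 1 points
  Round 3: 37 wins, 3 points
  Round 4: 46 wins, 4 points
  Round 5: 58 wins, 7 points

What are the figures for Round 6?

Wins: differences are 3, 6, 9, … (increasing by 3 each time); 28, 31, 37, 46, 58 → 73.
Points: each term is the sum of the two before it; 2, 1, 3, 4, 7 → 11.
Combining the parts gives 73 wins, 11 points.

73 wins, 11 points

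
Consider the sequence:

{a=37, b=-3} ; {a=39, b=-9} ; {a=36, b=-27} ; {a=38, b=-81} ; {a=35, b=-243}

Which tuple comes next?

A: alternating steps +2, −3, +2, −3, …; 37, 39, 36, 38, 35 → 37.
B: ×3 each step, so -3, -9, -27, -81, -243 → -729.
Combining the parts gives {a=37, b=-729}.

{a=37, b=-729}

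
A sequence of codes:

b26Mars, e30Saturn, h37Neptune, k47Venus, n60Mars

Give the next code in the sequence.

q76Saturn

Letter: letters move forward 3 places in the alphabet; b, e, h, k, n → q.
Second component: differences are 4, 7, 10, … (increasing by 3 each time), so 26, 30, 37, 47, 60 → 76.
Planet goes Mars, Saturn, Neptune, Venus, Mars → Saturn (repeats Mars → Saturn → Neptune → Venus).
So the next code is q76Saturn.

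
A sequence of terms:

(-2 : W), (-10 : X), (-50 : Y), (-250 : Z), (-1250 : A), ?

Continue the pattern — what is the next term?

First entry: -2, -10, -50, -250, -1250 → -6250 (×5 each step).
For the letter, letters move forward 1 place in the alphabet, wrapping Z→A: W, X, Y, Z, A → B.
Combining the parts gives (-6250 : B).

(-6250 : B)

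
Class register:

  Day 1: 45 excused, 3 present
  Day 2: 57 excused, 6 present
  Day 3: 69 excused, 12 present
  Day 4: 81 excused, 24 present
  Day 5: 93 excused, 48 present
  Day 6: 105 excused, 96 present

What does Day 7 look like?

117 excused, 192 present

For the excused, +12 each step: 45, 57, 69, 81, 93, 105 → 117.
Present: ×2 each step, so 3, 6, 12, 24, 48, 96 → 192.
So the next line is 117 excused, 192 present.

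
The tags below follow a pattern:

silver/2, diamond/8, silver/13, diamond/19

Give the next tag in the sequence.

silver/24

Rank: silver, diamond, silver, diamond → silver (alternates silver ↔ diamond).
For the second component, alternating steps +6, +5, +6, +5, …: 2, 8, 13, 19 → 24.
Combining the parts gives silver/24.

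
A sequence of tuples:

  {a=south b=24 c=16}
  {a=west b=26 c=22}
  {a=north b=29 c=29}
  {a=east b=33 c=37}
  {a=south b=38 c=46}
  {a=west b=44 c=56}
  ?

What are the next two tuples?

{a=north b=51 c=67}, {a=east b=59 c=79}

A — repeats south → west → north → east: south, west, north, east, south, west → north → east.
B: 24, 26, 29, 33, 38, 44 → 51 → 59 (differences are 2, 3, 4, … (increasing by 1 each time)).
C — differences are 6, 7, 8, … (increasing by 1 each time): 16, 22, 29, 37, 46, 56 → 67 → 79.
So the next two tuples are {a=north b=51 c=67} and {a=east b=59 c=79}.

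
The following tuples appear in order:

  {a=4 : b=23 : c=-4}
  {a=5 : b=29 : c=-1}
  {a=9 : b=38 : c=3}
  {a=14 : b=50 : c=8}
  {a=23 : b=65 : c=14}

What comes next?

A: 4, 5, 9, 14, 23 → 37 (each term is the sum of the two before it).
B: differences are 6, 9, 12, … (increasing by 3 each time), so 23, 29, 38, 50, 65 → 83.
C: -4, -1, 3, 8, 14 → 21 (differences are 3, 4, 5, … (increasing by 1 each time)).
Putting it together: {a=37 : b=83 : c=21}.

{a=37 : b=83 : c=21}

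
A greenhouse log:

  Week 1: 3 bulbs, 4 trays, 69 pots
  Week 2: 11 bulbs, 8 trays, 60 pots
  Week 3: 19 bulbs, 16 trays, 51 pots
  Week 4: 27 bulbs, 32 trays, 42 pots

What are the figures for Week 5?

Bulbs — +8 each step: 3, 11, 19, 27 → 35.
For the trays, ×2 each step: 4, 8, 16, 32 → 64.
Pots: 69, 60, 51, 42 → 33 (−9 each step).
Combining the parts gives 35 bulbs, 64 trays, 33 pots.

35 bulbs, 64 trays, 33 pots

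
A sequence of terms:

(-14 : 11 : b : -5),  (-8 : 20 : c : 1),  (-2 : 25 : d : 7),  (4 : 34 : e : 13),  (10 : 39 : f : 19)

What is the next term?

(16 : 48 : g : 25)

First slot: +6 each step, so -14, -8, -2, 4, 10 → 16.
For the second slot, alternating steps +9, +5, +9, +5, …: 11, 20, 25, 34, 39 → 48.
Letter — letters move forward 1 place in the alphabet: b, c, d, e, f → g.
For the fourth slot, always 9 more than the first slot: -5, 1, 7, 13, 19 → 25.
Combining the parts gives (16 : 48 : g : 25).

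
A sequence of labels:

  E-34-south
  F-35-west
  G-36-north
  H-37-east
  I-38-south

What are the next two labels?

J-39-west then K-40-north

Letter: letters move forward 1 place in the alphabet; E, F, G, H, I → J → K.
For the second component, +1 each step: 34, 35, 36, 37, 38 → 39 → 40.
For the direction, repeats south → west → north → east: south, west, north, east, south → west → north.
So the next two labels are J-39-west and K-40-north.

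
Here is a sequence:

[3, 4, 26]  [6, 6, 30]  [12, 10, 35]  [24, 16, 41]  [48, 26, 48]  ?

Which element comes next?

First value goes 3, 6, 12, 24, 48 → 96 (×2 each step).
Second value: 4, 6, 10, 16, 26 → 42 (each term is the sum of the two before it).
Third value — differences are 4, 5, 6, … (increasing by 1 each time): 26, 30, 35, 41, 48 → 56.
Combining the parts gives [96, 42, 56].

[96, 42, 56]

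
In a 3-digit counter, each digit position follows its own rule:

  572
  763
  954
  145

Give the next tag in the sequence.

First digit — +2 each step, mod 10: 5, 7, 9, 1 → 3.
Second digit: 7, 6, 5, 4 → 3 (−1 each step, mod 10).
For the third digit, +1 each step, mod 10: 2, 3, 4, 5 → 6.
Combining the parts gives 336.

336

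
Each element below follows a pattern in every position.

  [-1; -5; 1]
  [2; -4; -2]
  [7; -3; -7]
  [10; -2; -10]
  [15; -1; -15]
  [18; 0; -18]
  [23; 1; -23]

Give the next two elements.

For the first coordinate, alternating steps +3, +5, +3, +5, …: -1, 2, 7, 10, 15, 18, 23 → 26 → 31.
Second coordinate: +1 each step; -5, -4, -3, -2, -1, 0, 1 → 2 → 3.
Third coordinate goes 1, -2, -7, -10, -15, -18, -23 → -26 → -31 (always the negative of the first coordinate).
Putting the parts together: [26; 2; -26] and then [31; 3; -31].

[26; 2; -26], [31; 3; -31]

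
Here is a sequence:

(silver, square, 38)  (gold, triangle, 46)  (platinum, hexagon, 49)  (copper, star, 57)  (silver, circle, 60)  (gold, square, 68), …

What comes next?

(platinum, triangle, 71)

For the metal, repeats silver → gold → platinum → copper: silver, gold, platinum, copper, silver, gold → platinum.
Shape: square, triangle, hexagon, star, circle, square → triangle (repeats square → triangle → hexagon → star → circle).
Third component — alternating steps +8, +3, +8, +3, …: 38, 46, 49, 57, 60, 68 → 71.
So the next term is (platinum, triangle, 71).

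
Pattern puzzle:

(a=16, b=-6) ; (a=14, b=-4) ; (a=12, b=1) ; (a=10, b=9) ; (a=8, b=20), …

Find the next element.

A: −2 each step; 16, 14, 12, 10, 8 → 6.
B: differences are 2, 5, 8, … (increasing by 3 each time), so -6, -4, 1, 9, 20 → 34.
So the next element is (a=6, b=34).

(a=6, b=34)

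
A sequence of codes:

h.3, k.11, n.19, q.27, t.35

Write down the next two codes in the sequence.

w.43 then z.51

Letter goes h, k, n, q, t → w → z (letters move forward 3 places in the alphabet).
Second component: 3, 11, 19, 27, 35 → 43 → 51 (+8 each step).
Putting the parts together: w.43 and then z.51.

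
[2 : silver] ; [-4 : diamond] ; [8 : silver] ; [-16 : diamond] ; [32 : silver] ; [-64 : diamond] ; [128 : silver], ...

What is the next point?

[-256 : diamond]

First component goes 2, -4, 8, -16, 32, -64, 128 → -256 (×(-2) each step).
For the rank, alternates silver ↔ diamond: silver, diamond, silver, diamond, silver, diamond, silver → diamond.
So the next point is [-256 : diamond].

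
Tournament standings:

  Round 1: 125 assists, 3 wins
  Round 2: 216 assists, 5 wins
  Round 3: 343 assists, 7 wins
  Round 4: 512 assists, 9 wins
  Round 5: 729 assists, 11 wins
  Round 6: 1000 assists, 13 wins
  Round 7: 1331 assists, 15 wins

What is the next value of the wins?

17

Wins — +2 each step: 3, 5, 7, 9, 11, 13, 15 → 17.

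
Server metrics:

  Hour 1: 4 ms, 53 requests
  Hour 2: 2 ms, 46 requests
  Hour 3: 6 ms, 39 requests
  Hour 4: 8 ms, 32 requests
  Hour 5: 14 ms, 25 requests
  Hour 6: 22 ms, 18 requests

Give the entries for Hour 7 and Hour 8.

Ms: each term is the sum of the two before it, so 4, 2, 6, 8, 14, 22 → 36 → 58.
Requests: −7 each step, so 53, 46, 39, 32, 25, 18 → 11 → 4.
Putting the parts together: 36 ms, 11 requests and then 58 ms, 4 requests.

36 ms, 11 requests; 58 ms, 4 requests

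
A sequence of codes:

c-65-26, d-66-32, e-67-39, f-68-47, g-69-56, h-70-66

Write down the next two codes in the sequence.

Letter: letters move forward 1 place in the alphabet; c, d, e, f, g, h → i → j.
Second component: +1 each step; 65, 66, 67, 68, 69, 70 → 71 → 72.
For the third component, differences are 6, 7, 8, … (increasing by 1 each time): 26, 32, 39, 47, 56, 66 → 77 → 89.
So the next two codes are i-71-77 and j-72-89.

i-71-77 then j-72-89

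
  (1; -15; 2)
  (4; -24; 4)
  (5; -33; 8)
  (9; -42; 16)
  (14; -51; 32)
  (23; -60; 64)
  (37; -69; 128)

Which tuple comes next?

For the first slot, each term is the sum of the two before it: 1, 4, 5, 9, 14, 23, 37 → 60.
Second slot — −9 each step: -15, -24, -33, -42, -51, -60, -69 → -78.
Third slot: ×2 each step, so 2, 4, 8, 16, 32, 64, 128 → 256.
So the next tuple is (60; -78; 256).

(60; -78; 256)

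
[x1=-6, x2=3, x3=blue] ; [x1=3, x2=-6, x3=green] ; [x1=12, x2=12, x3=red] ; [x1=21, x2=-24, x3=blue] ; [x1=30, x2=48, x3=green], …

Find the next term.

X1: +9 each step; -6, 3, 12, 21, 30 → 39.
X2: 3, -6, 12, -24, 48 → -96 (×(-2) each step).
X3: blue, green, red, blue, green → red (repeats blue → green → red).
So the next term is [x1=39, x2=-96, x3=red].

[x1=39, x2=-96, x3=red]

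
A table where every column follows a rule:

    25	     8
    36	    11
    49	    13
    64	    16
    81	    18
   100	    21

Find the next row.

For the first component, perfect squares: 5², 6², 7², …: 25, 36, 49, 64, 81, 100 → 121.
For the second component, alternating steps +3, +2, +3, +2, …: 8, 11, 13, 16, 18, 21 → 23.
Combining the parts gives 121  23.

121  23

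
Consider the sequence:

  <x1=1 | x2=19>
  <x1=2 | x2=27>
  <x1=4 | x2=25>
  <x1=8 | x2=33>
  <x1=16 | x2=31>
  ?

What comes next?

X1 goes 1, 2, 4, 8, 16 → 32 (×2 each step).
X2: alternating steps +8, −2, +8, −2, …; 19, 27, 25, 33, 31 → 39.
Putting it together: <x1=32 | x2=39>.

<x1=32 | x2=39>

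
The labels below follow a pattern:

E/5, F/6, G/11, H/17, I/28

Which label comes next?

J/45

Letter: letters move forward 1 place in the alphabet, so E, F, G, H, I → J.
For the second component, each term is the sum of the two before it: 5, 6, 11, 17, 28 → 45.
Putting it together: J/45.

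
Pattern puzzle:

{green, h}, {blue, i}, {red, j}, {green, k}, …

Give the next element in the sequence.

{blue, l}

For the colour, repeats green → blue → red: green, blue, red, green → blue.
Letter — letters move forward 1 place in the alphabet: h, i, j, k → l.
So the next element is {blue, l}.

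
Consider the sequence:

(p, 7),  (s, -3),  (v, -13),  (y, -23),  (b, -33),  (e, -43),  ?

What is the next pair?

Letter: letters move forward 3 places in the alphabet, wrapping Z→A, so p, s, v, y, b, e → h.
Second value: −10 each step, so 7, -3, -13, -23, -33, -43 → -53.
So the next pair is (h, -53).

(h, -53)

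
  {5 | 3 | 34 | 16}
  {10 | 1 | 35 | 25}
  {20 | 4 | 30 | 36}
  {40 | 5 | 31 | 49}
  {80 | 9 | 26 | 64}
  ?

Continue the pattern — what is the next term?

First slot — ×2 each step: 5, 10, 20, 40, 80 → 160.
For the second slot, each term is the sum of the two before it: 3, 1, 4, 5, 9 → 14.
Third slot: alternating steps +1, −5, +1, −5, …, so 34, 35, 30, 31, 26 → 27.
Fourth slot: 16, 25, 36, 49, 64 → 81 (perfect squares: 4², 5², 6², …).
So the next term is {160 | 14 | 27 | 81}.

{160 | 14 | 27 | 81}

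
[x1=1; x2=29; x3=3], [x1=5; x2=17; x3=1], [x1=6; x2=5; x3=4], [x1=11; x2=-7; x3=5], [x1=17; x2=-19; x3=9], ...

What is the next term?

X1 goes 1, 5, 6, 11, 17 → 28 (each term is the sum of the two before it).
X2 goes 29, 17, 5, -7, -19 → -31 (−12 each step).
X3 goes 3, 1, 4, 5, 9 → 14 (each term is the sum of the two before it).
So the next term is [x1=28; x2=-31; x3=14].

[x1=28; x2=-31; x3=14]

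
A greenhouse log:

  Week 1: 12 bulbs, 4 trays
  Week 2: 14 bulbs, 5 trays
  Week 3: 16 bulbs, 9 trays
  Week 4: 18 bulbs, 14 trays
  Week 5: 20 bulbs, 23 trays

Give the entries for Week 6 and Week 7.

22 bulbs, 37 trays; 24 bulbs, 60 trays

Bulbs: +2 each step; 12, 14, 16, 18, 20 → 22 → 24.
Trays: 4, 5, 9, 14, 23 → 37 → 60 (each term is the sum of the two before it).
So the next two records are 22 bulbs, 37 trays and 24 bulbs, 60 trays.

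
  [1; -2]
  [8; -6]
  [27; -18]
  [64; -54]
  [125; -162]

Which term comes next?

[216; -486]

First value: 1, 8, 27, 64, 125 → 216 (perfect cubes: 1³, 2³, 3³, …).
Second value: ×3 each step; -2, -6, -18, -54, -162 → -486.
Putting it together: [216; -486].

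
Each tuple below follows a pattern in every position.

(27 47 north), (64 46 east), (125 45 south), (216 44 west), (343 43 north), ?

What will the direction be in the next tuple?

east

Direction — repeats north → east → south → west: north, east, south, west, north → east.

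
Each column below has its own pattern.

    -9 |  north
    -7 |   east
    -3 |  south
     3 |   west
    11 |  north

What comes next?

First component: -9, -7, -3, 3, 11 → 21 (differences are 2, 4, 6, … (increasing by 2 each time)).
Direction — repeats north → east → south → west: north, east, south, west, north → east.
Combining the parts gives 21  east.

21  east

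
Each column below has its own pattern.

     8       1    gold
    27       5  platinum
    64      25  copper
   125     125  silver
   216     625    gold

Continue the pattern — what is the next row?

343  3125  platinum

First component — perfect cubes: 2³, 3³, 4³, …: 8, 27, 64, 125, 216 → 343.
Second component: ×5 each step, so 1, 5, 25, 125, 625 → 3125.
Metal: gold, platinum, copper, silver, gold → platinum (repeats gold → platinum → copper → silver).
Putting it together: 343  3125  platinum.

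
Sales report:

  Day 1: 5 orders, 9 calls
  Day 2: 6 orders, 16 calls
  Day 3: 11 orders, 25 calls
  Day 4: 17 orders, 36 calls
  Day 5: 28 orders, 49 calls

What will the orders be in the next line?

Orders goes 5, 6, 11, 17, 28 → 45 (each term is the sum of the two before it).

45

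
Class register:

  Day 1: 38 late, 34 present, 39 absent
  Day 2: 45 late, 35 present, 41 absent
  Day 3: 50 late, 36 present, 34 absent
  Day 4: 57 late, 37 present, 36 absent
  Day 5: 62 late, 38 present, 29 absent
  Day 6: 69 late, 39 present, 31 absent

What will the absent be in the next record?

Absent: alternating steps +2, −7, +2, −7, …; 39, 41, 34, 36, 29, 31 → 24.

24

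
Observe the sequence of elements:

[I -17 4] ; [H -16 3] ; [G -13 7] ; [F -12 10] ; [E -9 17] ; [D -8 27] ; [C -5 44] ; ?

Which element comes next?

[B -4 71]

Letter: I, H, G, F, E, D, C → B (letters move back 1 place in the alphabet).
Second value — alternating steps +1, +3, +1, +3, …: -17, -16, -13, -12, -9, -8, -5 → -4.
Third value goes 4, 3, 7, 10, 17, 27, 44 → 71 (each term is the sum of the two before it).
So the next element is [B -4 71].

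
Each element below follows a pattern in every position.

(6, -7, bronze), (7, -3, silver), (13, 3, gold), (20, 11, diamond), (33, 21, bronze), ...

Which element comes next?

(53, 33, silver)

First entry: each term is the sum of the two before it; 6, 7, 13, 20, 33 → 53.
Second entry: -7, -3, 3, 11, 21 → 33 (differences are 4, 6, 8, … (increasing by 2 each time)).
Rank: repeats bronze → silver → gold → diamond; bronze, silver, gold, diamond, bronze → silver.
So the next element is (53, 33, silver).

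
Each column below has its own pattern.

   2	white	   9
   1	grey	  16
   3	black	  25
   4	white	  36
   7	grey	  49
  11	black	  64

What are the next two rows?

18  white  81; 29  grey  100

First component goes 2, 1, 3, 4, 7, 11 → 18 → 29 (each term is the sum of the two before it).
For the shade, repeats white → grey → black: white, grey, black, white, grey, black → white → grey.
Third component: perfect squares: 3², 4², 5², …; 9, 16, 25, 36, 49, 64 → 81 → 100.
Putting the parts together: 18  white  81 and then 29  grey  100.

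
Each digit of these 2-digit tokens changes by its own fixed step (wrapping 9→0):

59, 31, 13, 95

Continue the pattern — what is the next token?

First digit: −2 each step, mod 10, so 5, 3, 1, 9 → 7.
Second digit: 9, 1, 3, 5 → 7 (+2 each step, mod 10).
Combining the parts gives 77.

77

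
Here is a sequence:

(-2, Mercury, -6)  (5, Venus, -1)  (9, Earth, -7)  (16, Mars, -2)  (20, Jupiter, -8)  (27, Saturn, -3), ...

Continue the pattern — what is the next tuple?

(31, Uranus, -9)

For the first entry, alternating steps +7, +4, +7, +4, …: -2, 5, 9, 16, 20, 27 → 31.
Planet: runs through the planets Mercury→Neptune, so Mercury, Venus, Earth, Mars, Jupiter, Saturn → Uranus.
For the third entry, alternating steps +5, −6, +5, −6, …: -6, -1, -7, -2, -8, -3 → -9.
So the next tuple is (31, Uranus, -9).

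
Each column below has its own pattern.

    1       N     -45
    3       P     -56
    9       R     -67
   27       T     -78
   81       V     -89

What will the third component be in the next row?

-100

Third component — −11 each step: -45, -56, -67, -78, -89 → -100.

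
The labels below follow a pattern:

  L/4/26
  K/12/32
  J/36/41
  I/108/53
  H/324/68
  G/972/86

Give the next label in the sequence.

F/2916/107

For the letter, letters move back 1 place in the alphabet: L, K, J, I, H, G → F.
Second component: ×3 each step, so 4, 12, 36, 108, 324, 972 → 2916.
For the third component, differences are 6, 9, 12, … (increasing by 3 each time): 26, 32, 41, 53, 68, 86 → 107.
So the next label is F/2916/107.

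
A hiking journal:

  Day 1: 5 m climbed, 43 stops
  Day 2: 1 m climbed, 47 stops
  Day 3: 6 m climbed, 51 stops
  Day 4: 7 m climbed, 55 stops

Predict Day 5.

13 m climbed, 59 stops

M climbed goes 5, 1, 6, 7 → 13 (each term is the sum of the two before it).
Stops: +4 each step, so 43, 47, 51, 55 → 59.
So the next line is 13 m climbed, 59 stops.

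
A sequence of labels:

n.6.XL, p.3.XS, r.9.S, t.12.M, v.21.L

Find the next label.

x.33.XL

Letter: n, p, r, t, v → x (letters move forward 2 places in the alphabet).
Second component: 6, 3, 9, 12, 21 → 33 (each term is the sum of the two before it).
Size — runs through clothing sizes XS→XL: XL, XS, S, M, L → XL.
So the next label is x.33.XL.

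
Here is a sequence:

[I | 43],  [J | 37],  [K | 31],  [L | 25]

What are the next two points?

Letter goes I, J, K, L → M → N (letters move forward 1 place in the alphabet).
Second entry — −6 each step: 43, 37, 31, 25 → 19 → 13.
So the next two points are [M | 19] and [N | 13].

[M | 19], [N | 13]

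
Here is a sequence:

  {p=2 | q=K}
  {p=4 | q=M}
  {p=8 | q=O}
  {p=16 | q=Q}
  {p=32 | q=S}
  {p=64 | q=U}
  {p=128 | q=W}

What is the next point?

{p=256 | q=Y}

P — ×2 each step: 2, 4, 8, 16, 32, 64, 128 → 256.
Q — letters move forward 2 places in the alphabet: K, M, O, Q, S, U, W → Y.
Combining the parts gives {p=256 | q=Y}.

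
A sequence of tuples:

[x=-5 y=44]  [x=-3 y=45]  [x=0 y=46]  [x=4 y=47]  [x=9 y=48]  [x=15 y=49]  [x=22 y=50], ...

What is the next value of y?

Y: +1 each step; 44, 45, 46, 47, 48, 49, 50 → 51.

51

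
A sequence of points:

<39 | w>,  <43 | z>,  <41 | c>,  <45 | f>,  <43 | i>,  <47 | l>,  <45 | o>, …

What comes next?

First coordinate — alternating steps +4, −2, +4, −2, …: 39, 43, 41, 45, 43, 47, 45 → 49.
Letter: letters move forward 3 places in the alphabet, wrapping Z→A; w, z, c, f, i, l, o → r.
So the next point is <49 | r>.

<49 | r>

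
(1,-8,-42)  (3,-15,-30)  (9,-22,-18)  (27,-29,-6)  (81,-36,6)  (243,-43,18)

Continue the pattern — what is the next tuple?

(729,-50,30)

First part: ×3 each step, so 1, 3, 9, 27, 81, 243 → 729.
Second part: -8, -15, -22, -29, -36, -43 → -50 (−7 each step).
Third part: +12 each step, so -42, -30, -18, -6, 6, 18 → 30.
Putting it together: (729,-50,30).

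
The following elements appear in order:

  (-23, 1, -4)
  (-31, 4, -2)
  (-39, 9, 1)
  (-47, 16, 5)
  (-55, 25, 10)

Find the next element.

First slot: −8 each step; -23, -31, -39, -47, -55 → -63.
Second slot — perfect squares: 1², 2², 3², …: 1, 4, 9, 16, 25 → 36.
For the third slot, differences are 2, 3, 4, … (increasing by 1 each time): -4, -2, 1, 5, 10 → 16.
Putting it together: (-63, 36, 16).

(-63, 36, 16)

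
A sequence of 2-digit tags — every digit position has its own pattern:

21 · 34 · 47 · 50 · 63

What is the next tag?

76

First digit: 2, 3, 4, 5, 6 → 7 (+1 each step, mod 10).
Second digit goes 1, 4, 7, 0, 3 → 6 (+3 each step, mod 10).
So the next tag is 76.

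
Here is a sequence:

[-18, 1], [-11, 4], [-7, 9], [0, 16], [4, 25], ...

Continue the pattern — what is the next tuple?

[11, 36]

First entry: -18, -11, -7, 0, 4 → 11 (alternating steps +7, +4, +7, +4, …).
Second entry: 1, 4, 9, 16, 25 → 36 (perfect squares: 1², 2², 3², …).
So the next tuple is [11, 36].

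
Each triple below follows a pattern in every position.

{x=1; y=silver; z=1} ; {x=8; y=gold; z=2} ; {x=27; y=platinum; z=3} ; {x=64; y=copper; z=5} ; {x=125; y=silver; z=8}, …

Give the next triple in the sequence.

X: perfect cubes: 1³, 2³, 3³, …; 1, 8, 27, 64, 125 → 216.
Y — repeats silver → gold → platinum → copper: silver, gold, platinum, copper, silver → gold.
Z goes 1, 2, 3, 5, 8 → 13 (each term is the sum of the two before it).
So the next triple is {x=216; y=gold; z=13}.

{x=216; y=gold; z=13}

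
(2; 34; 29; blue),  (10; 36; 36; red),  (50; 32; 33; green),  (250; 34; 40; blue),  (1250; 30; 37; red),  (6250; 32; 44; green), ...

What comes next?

First value — ×5 each step: 2, 10, 50, 250, 1250, 6250 → 31250.
For the second value, alternating steps +2, −4, +2, −4, …: 34, 36, 32, 34, 30, 32 → 28.
Third value: 29, 36, 33, 40, 37, 44 → 41 (alternating steps +7, −3, +7, −3, …).
Colour goes blue, red, green, blue, red, green → blue (repeats blue → red → green).
Combining the parts gives (31250; 28; 41; blue).

(31250; 28; 41; blue)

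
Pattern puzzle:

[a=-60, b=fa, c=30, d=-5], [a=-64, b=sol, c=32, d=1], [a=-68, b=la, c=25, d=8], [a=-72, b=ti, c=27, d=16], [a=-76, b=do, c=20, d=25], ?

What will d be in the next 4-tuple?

35

D — differences are 6, 7, 8, … (increasing by 1 each time): -5, 1, 8, 16, 25 → 35.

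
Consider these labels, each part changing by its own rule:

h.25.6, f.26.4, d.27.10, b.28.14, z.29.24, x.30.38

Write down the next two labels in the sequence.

Letter: h, f, d, b, z, x → v → t (letters move back 2 places in the alphabet, wrapping A→Z).
Second component — +1 each step: 25, 26, 27, 28, 29, 30 → 31 → 32.
For the third component, each term is the sum of the two before it: 6, 4, 10, 14, 24, 38 → 62 → 100.
Putting the parts together: v.31.62 and then t.32.100.

v.31.62 then t.32.100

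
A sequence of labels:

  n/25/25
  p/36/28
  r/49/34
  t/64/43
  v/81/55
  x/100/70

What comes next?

Letter goes n, p, r, t, v, x → z (letters move forward 2 places in the alphabet).
Second component: perfect squares: 5², 6², 7², …; 25, 36, 49, 64, 81, 100 → 121.
For the third component, differences are 3, 6, 9, … (increasing by 3 each time): 25, 28, 34, 43, 55, 70 → 88.
Putting it together: z/121/88.

z/121/88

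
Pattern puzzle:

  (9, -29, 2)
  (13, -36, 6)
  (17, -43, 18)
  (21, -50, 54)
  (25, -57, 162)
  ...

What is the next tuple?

(29, -64, 486)

First coordinate goes 9, 13, 17, 21, 25 → 29 (+4 each step).
Second coordinate — −7 each step: -29, -36, -43, -50, -57 → -64.
Third coordinate — ×3 each step: 2, 6, 18, 54, 162 → 486.
Combining the parts gives (29, -64, 486).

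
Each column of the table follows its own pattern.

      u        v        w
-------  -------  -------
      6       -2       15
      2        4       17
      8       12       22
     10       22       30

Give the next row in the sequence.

Column u — each term is the sum of the two before it: 6, 2, 8, 10 → 18.
Column v — differences are 6, 8, 10, … (increasing by 2 each time): -2, 4, 12, 22 → 34.
Column w: differences are 2, 5, 8, … (increasing by 3 each time); 15, 17, 22, 30 → 41.
Putting it together: 18  34  41.

18  34  41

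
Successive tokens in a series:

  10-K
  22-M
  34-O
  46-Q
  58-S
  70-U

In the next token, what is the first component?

First component: +12 each step, so 10, 22, 34, 46, 58, 70 → 82.

82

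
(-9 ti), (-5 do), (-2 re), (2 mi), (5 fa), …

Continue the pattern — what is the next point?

First slot: -9, -5, -2, 2, 5 → 9 (alternating steps +4, +3, +4, +3, …).
Note — runs through the solfège scale do→ti: ti, do, re, mi, fa → sol.
So the next point is (9 sol).

(9 sol)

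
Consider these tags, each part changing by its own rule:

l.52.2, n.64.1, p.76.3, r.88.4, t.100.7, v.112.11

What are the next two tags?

x.124.18, z.136.29

Letter: l, n, p, r, t, v → x → z (letters move forward 2 places in the alphabet).
Second component: 52, 64, 76, 88, 100, 112 → 124 → 136 (+12 each step).
For the third component, each term is the sum of the two before it: 2, 1, 3, 4, 7, 11 → 18 → 29.
Putting the parts together: x.124.18 and then z.136.29.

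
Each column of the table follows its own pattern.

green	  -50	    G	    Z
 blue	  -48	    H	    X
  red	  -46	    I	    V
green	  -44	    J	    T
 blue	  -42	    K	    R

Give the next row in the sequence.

Colour: repeats green → blue → red; green, blue, red, green, blue → red.
Second component — +2 each step: -50, -48, -46, -44, -42 → -40.
First letter goes G, H, I, J, K → L (letters move forward 1 place in the alphabet).
Second letter — letters move back 2 places in the alphabet: Z, X, V, T, R → P.
Putting it together: red  -40  L  P.

red  -40  L  P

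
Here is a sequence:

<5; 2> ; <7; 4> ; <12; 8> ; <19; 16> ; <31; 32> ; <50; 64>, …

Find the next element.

<81; 128>

First coordinate: each term is the sum of the two before it; 5, 7, 12, 19, 31, 50 → 81.
Second coordinate: 2, 4, 8, 16, 32, 64 → 128 (×2 each step).
So the next element is <81; 128>.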